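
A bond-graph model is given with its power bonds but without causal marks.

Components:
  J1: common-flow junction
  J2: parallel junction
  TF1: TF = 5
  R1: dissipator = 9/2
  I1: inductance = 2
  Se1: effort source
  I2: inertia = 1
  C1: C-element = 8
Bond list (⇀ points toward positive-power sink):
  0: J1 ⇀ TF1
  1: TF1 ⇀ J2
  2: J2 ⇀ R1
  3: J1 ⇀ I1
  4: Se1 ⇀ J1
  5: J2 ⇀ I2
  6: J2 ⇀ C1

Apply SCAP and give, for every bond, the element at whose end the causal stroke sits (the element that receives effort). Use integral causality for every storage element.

β0 stroke→J1
β1 stroke→TF1
β2 stroke→R1
β3 stroke→I1
β4 stroke→J1
β5 stroke→I2
β6 stroke→J2

b4 stroke at J1  (Se1 fixes effort; stroke away)
b3 stroke at I1  (I1 outputs flow p/I1)
b0 stroke at J1  (J1: bond 3 brought flow, rest push out)
b1 stroke at TF1  (through TF1, causality passes straight; one stroke at TF1)
b5 stroke at I2  (I2 integral (f out))
b6 stroke at J2  (C1: C, integral causality)
b2 stroke at R1  (J2 effort already set via bond 6)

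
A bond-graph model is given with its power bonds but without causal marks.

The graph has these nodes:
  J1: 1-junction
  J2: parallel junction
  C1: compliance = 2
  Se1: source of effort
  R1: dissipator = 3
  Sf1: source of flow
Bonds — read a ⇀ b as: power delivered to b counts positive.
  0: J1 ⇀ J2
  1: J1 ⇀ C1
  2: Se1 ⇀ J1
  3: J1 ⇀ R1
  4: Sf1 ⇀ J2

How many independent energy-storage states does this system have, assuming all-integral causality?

1  (C1 all integral)

#2 stroke→J1  (Se1 (Se) sets effort on bond)
#4 stroke→Sf1  (source Sf1 imposes f)
#0 stroke→J2  (J2: last free bond brings effort in)
#1 stroke→J1  (J1 flow already set via bond 0)
#3 stroke→J1  (common-f at J1 fixed by 0)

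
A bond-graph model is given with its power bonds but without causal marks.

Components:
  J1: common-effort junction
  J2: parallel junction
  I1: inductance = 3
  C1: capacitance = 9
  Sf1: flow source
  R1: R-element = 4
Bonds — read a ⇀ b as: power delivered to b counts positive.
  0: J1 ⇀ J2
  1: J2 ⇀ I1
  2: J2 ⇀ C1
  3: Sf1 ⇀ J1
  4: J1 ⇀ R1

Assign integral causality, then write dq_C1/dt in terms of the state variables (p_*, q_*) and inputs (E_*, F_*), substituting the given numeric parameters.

dq_C1/dt = F_Sf1 - p_I1/3 - q_C1/36

b3 |Sf1  (Sf1 (Sf) sets flow on bond)
b1 |I1  (I1: I, integral causality)
b2 |J2  (C1 outputs effort q/C1)
b0 |J1  (0-jn J2 has e-setter on 2)
b4 |R1  (J1: bond 0 brought effort, rest push out)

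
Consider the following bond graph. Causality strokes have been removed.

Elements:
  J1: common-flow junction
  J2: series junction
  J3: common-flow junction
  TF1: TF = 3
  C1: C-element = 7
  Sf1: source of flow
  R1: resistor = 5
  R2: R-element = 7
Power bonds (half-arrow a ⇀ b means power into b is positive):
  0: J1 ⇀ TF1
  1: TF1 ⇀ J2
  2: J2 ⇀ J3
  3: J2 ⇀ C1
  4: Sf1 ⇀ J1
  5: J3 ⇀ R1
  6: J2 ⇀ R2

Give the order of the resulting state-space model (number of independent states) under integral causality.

1  (C1 all integral)

b4 stroke at Sf1  (Sf1 fixes flow; stroke at Sf1)
b0 stroke at J1  (common-f at J1 fixed by 4)
b1 stroke at TF1  (TF1 one-in-one-out from 0)
b2 stroke at J2  (1-jn J2 has f-setter on 1)
b3 stroke at J2  (J2: bond 1 brought flow, rest push out)
b6 stroke at J2  (common-f at J2 fixed by 1)
b5 stroke at J3  (J3: bond 2 brought flow, rest push out)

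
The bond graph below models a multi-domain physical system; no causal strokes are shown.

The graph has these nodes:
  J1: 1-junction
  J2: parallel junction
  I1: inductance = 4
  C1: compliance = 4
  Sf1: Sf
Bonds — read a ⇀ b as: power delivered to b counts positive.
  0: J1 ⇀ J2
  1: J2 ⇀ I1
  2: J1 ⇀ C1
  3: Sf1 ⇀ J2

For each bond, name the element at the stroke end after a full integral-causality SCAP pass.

bond 3 stroke→Sf1  (Sf1 (Sf) sets flow on bond)
bond 1 stroke→I1  (I1 integral (f out))
bond 0 stroke→J2  (J2: last free bond brings effort in)
bond 2 stroke→J1  (common-f at J1 fixed by 0)

bond 0 |J2
bond 1 |I1
bond 2 |J1
bond 3 |Sf1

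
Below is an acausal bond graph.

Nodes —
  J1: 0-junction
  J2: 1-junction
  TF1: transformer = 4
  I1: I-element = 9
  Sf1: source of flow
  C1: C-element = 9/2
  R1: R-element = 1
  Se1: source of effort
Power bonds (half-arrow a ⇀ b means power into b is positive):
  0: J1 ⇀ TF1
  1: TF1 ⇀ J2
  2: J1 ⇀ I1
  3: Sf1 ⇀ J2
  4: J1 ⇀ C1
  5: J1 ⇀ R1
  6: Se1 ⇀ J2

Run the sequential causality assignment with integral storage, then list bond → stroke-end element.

β3 stroke at Sf1  (Sf1 (Sf) sets flow on bond)
β6 stroke at J2  (Se1 fixes effort; stroke away)
β1 stroke at J2  (J2: bond 3 brought flow, rest push out)
β0 stroke at TF1  (through TF1, causality passes straight; one stroke at TF1)
β2 stroke at I1  (I1 integral (f out))
β4 stroke at J1  (C1: C, integral causality)
β5 stroke at R1  (J1: bond 4 brought effort, rest push out)

β0 stroke at TF1
β1 stroke at J2
β2 stroke at I1
β3 stroke at Sf1
β4 stroke at J1
β5 stroke at R1
β6 stroke at J2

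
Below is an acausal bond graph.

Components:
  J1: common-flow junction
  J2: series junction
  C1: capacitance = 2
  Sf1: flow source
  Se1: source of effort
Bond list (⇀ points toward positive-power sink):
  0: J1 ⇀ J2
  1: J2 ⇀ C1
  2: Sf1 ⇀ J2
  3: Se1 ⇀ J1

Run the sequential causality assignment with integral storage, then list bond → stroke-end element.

bond 2 stroke→Sf1  (Sf1 fixes flow; stroke at Sf1)
bond 3 stroke→J1  (Se1 fixes effort; stroke away)
bond 0 stroke→J2  (J1: last free bond brings flow in)
bond 1 stroke→J2  (1-jn J2 has f-setter on 2)

β0 stroke→J2
β1 stroke→J2
β2 stroke→Sf1
β3 stroke→J1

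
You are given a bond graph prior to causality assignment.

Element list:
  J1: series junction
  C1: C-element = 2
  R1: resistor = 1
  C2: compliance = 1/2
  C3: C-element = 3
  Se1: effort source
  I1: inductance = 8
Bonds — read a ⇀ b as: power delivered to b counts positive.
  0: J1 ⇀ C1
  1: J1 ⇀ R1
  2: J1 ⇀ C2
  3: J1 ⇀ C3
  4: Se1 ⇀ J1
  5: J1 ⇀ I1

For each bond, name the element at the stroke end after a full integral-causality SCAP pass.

#4 |J1  (source Se1 imposes e)
#0 |J1  (C1: C, integral causality)
#2 |J1  (C2 outputs effort q/C2)
#3 |J1  (prefer integral on C3)
#5 |I1  (prefer integral on I1)
#1 |J1  (common-f at J1 fixed by 5)

#0 |J1
#1 |J1
#2 |J1
#3 |J1
#4 |J1
#5 |I1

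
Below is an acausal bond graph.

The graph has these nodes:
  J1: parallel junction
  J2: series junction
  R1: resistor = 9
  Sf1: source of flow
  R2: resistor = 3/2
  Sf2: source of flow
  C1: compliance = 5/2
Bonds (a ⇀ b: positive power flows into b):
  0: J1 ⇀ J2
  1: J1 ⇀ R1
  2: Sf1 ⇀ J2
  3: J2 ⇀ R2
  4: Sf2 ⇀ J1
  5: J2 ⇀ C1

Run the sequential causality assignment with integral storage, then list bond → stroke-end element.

#2 |Sf1  (Sf1 fixes flow; stroke at Sf1)
#4 |Sf2  (Sf2 (Sf) sets flow on bond)
#0 |J2  (J2: bond 2 brought flow, rest push out)
#3 |J2  (J2 flow already set via bond 2)
#5 |J2  (1-jn J2 has f-setter on 2)
#1 |J1  (J1 needs exactly one e-in)

b0 stroke→J2
b1 stroke→J1
b2 stroke→Sf1
b3 stroke→J2
b4 stroke→Sf2
b5 stroke→J2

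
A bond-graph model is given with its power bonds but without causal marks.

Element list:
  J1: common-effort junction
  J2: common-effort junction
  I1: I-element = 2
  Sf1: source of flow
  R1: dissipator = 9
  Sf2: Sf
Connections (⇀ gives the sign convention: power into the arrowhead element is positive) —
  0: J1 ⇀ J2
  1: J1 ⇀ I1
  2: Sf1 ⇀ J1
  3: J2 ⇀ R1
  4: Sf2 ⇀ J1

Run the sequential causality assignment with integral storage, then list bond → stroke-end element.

bond 2 →Sf1  (Sf1 fixes flow; stroke at Sf1)
bond 4 →Sf2  (Sf2 fixes flow; stroke at Sf2)
bond 1 →I1  (prefer integral on I1)
bond 0 →J1  (only one effort-in slot at J1)
bond 3 →J2  (J2: last free bond brings effort in)

β0 stroke at J1
β1 stroke at I1
β2 stroke at Sf1
β3 stroke at J2
β4 stroke at Sf2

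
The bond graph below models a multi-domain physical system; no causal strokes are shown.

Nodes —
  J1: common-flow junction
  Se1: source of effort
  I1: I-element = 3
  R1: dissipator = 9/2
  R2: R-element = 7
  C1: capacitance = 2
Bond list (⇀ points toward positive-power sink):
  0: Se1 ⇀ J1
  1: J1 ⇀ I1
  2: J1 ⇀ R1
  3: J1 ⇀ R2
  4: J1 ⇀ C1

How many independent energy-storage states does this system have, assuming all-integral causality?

b0 stroke at J1  (source Se1 imposes e)
b1 stroke at I1  (prefer integral on I1)
b2 stroke at J1  (1-jn J1 has f-setter on 1)
b3 stroke at J1  (common-f at J1 fixed by 1)
b4 stroke at J1  (J1 flow already set via bond 1)

2  (C1, I1 all integral)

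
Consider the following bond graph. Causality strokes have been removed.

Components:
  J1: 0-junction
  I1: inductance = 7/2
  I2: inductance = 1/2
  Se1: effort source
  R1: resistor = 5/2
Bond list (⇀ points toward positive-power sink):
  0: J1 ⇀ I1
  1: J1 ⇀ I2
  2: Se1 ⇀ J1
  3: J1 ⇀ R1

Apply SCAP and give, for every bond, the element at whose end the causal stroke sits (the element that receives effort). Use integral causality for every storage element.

bond 0 stroke→I1
bond 1 stroke→I2
bond 2 stroke→J1
bond 3 stroke→R1

bond 2 stroke→J1  (Se1 fixes effort; stroke away)
bond 0 stroke→I1  (J1: bond 2 brought effort, rest push out)
bond 1 stroke→I2  (common-e at J1 fixed by 2)
bond 3 stroke→R1  (0-jn J1 has e-setter on 2)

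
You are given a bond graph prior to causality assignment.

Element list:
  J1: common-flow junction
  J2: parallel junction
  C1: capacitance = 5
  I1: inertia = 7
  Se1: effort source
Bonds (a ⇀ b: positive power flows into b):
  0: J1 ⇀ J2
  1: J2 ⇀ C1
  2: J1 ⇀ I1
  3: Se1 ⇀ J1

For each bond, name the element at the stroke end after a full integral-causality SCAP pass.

#3 stroke→J1  (Se1 fixes effort; stroke away)
#1 stroke→J2  (C1 outputs effort q/C1)
#0 stroke→J1  (0-jn J2 has e-setter on 1)
#2 stroke→I1  (J1 needs exactly one f-in)

b0 stroke→J1
b1 stroke→J2
b2 stroke→I1
b3 stroke→J1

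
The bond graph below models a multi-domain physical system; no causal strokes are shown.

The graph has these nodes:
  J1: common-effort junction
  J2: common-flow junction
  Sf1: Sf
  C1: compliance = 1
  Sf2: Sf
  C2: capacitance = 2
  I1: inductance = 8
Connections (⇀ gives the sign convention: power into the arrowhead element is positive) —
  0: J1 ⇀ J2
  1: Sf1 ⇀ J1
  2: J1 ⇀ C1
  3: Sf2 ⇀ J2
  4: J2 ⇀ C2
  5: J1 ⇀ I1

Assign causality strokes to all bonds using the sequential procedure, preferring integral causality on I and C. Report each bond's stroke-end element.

b0 →J2
b1 →Sf1
b2 →J1
b3 →Sf2
b4 →J2
b5 →I1

#1 →Sf1  (source Sf1 imposes f)
#3 →Sf2  (source Sf2 imposes f)
#0 →J2  (J2 flow already set via bond 3)
#4 →J2  (common-f at J2 fixed by 3)
#2 →J1  (C1: C, integral causality)
#5 →I1  (J1: bond 2 brought effort, rest push out)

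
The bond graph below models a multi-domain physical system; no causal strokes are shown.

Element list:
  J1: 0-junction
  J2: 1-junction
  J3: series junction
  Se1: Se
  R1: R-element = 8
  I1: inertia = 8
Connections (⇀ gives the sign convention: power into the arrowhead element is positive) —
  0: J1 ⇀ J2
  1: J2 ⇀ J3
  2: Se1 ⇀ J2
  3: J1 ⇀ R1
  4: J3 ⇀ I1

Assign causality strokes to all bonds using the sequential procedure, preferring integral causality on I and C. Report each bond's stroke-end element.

β0 stroke at J2
β1 stroke at J3
β2 stroke at J2
β3 stroke at J1
β4 stroke at I1

b2 →J2  (Se1 fixes effort; stroke away)
b4 →I1  (I1 outputs flow p/I1)
b1 →J3  (J3 flow already set via bond 4)
b0 →J2  (common-f at J2 fixed by 1)
b3 →J1  (only one effort-in slot at J1)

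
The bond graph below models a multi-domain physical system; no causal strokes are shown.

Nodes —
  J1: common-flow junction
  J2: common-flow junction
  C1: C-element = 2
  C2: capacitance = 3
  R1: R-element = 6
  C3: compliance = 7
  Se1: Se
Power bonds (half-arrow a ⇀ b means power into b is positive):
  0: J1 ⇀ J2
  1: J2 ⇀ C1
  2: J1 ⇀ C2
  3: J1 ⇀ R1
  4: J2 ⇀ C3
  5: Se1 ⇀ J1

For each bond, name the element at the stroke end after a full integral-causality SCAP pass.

bond 5 →J1  (Se1 fixes effort; stroke away)
bond 1 →J2  (C1 integral (e out))
bond 2 →J1  (C2: C, integral causality)
bond 4 →J2  (prefer integral on C3)
bond 0 →J1  (only one flow-in slot at J2)
bond 3 →R1  (J1: last free bond brings flow in)

bond 0 →J1
bond 1 →J2
bond 2 →J1
bond 3 →R1
bond 4 →J2
bond 5 →J1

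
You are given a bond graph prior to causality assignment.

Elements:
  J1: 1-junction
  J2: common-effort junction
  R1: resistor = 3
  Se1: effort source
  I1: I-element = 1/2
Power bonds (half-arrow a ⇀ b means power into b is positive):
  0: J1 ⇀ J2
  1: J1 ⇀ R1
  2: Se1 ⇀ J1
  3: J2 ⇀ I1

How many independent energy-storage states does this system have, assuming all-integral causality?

#2 stroke→J1  (Se1 fixes effort; stroke away)
#3 stroke→I1  (prefer integral on I1)
#0 stroke→J2  (J2 needs exactly one e-in)
#1 stroke→J1  (common-f at J1 fixed by 0)

1  (I1 all integral)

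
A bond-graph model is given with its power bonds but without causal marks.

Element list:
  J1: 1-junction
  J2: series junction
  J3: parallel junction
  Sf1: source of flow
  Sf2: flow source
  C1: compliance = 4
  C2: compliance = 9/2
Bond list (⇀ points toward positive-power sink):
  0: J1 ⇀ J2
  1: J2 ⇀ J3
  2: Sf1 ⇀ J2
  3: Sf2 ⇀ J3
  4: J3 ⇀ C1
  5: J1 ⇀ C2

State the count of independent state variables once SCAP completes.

#2 →Sf1  (Sf1: flow source, stroke at near end)
#3 →Sf2  (source Sf2 imposes f)
#0 →J2  (common-f at J2 fixed by 2)
#1 →J2  (1-jn J2 has f-setter on 2)
#4 →J3  (only one effort-in slot at J3)
#5 →J1  (J1: bond 0 brought flow, rest push out)

2  (C1, C2 all integral)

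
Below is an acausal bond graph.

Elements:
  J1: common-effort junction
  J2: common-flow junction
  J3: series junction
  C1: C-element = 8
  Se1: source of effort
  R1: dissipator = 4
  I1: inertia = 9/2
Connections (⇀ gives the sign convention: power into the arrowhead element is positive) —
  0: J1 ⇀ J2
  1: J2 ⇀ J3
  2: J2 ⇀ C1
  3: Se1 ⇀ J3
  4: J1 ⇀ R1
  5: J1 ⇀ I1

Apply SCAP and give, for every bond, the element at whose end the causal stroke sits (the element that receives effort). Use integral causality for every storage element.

bond 3 stroke at J3  (Se1 (Se) sets effort on bond)
bond 1 stroke at J2  (closing 1-jn rule on J3)
bond 2 stroke at J2  (C1: C, integral causality)
bond 0 stroke at J1  (only one flow-in slot at J2)
bond 4 stroke at R1  (J1: bond 0 brought effort, rest push out)
bond 5 stroke at I1  (J1 effort already set via bond 0)

#0 stroke→J1
#1 stroke→J2
#2 stroke→J2
#3 stroke→J3
#4 stroke→R1
#5 stroke→I1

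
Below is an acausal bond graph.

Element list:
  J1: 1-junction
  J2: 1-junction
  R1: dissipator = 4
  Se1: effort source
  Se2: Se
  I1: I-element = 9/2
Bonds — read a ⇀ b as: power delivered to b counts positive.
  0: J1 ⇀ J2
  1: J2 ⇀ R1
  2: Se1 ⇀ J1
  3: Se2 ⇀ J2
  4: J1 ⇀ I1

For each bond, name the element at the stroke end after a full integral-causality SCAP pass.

β2 stroke→J1  (Se1 fixes effort; stroke away)
β3 stroke→J2  (source Se2 imposes e)
β4 stroke→I1  (I1 outputs flow p/I1)
β0 stroke→J1  (1-jn J1 has f-setter on 4)
β1 stroke→J2  (1-jn J2 has f-setter on 0)

#0 stroke at J1
#1 stroke at J2
#2 stroke at J1
#3 stroke at J2
#4 stroke at I1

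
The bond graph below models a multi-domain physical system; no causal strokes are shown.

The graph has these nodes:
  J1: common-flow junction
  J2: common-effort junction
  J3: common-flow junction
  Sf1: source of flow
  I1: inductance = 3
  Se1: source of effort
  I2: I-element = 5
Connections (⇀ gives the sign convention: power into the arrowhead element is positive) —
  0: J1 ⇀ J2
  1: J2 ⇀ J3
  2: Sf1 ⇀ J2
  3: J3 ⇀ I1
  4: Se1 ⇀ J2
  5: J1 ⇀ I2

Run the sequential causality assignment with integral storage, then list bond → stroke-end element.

bond 0 |J1
bond 1 |J3
bond 2 |Sf1
bond 3 |I1
bond 4 |J2
bond 5 |I2

β2 |Sf1  (Sf1: flow source, stroke at near end)
β4 |J2  (Se1 (Se) sets effort on bond)
β0 |J1  (J2 effort already set via bond 4)
β1 |J3  (J2 effort already set via bond 4)
β3 |I1  (J3 needs exactly one f-in)
β5 |I2  (J1: last free bond brings flow in)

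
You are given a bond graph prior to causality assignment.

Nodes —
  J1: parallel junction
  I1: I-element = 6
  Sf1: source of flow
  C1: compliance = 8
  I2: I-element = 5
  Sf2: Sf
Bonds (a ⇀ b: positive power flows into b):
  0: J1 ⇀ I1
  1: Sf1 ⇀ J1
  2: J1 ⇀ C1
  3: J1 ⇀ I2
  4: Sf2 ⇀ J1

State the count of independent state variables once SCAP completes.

3  (C1, I1, I2 all integral)

bond 1 stroke→Sf1  (Sf1: flow source, stroke at near end)
bond 4 stroke→Sf2  (Sf2 fixes flow; stroke at Sf2)
bond 0 stroke→I1  (I1 integral (f out))
bond 2 stroke→J1  (C1 integral (e out))
bond 3 stroke→I2  (0-jn J1 has e-setter on 2)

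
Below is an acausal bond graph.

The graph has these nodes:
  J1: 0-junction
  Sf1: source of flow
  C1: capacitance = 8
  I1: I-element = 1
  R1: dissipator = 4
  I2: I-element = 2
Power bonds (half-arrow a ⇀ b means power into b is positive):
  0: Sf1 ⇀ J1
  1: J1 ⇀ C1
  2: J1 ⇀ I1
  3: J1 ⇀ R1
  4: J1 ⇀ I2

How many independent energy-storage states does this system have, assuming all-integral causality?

3  (C1, I1, I2 all integral)

β0 →Sf1  (Sf1 (Sf) sets flow on bond)
β1 →J1  (C1: C, integral causality)
β2 →I1  (common-e at J1 fixed by 1)
β3 →R1  (J1: bond 1 brought effort, rest push out)
β4 →I2  (0-jn J1 has e-setter on 1)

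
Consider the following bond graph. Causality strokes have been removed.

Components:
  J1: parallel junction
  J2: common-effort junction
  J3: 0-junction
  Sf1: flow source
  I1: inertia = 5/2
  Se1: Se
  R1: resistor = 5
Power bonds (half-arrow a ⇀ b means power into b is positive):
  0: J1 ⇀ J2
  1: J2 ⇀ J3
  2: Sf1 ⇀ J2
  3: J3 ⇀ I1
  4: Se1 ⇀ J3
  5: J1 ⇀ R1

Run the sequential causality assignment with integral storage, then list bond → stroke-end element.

#2 stroke→Sf1  (Sf1: flow source, stroke at near end)
#4 stroke→J3  (Se1: effort source, stroke at far end)
#1 stroke→J2  (J3: bond 4 brought effort, rest push out)
#3 stroke→I1  (common-e at J3 fixed by 4)
#0 stroke→J1  (0-jn J2 has e-setter on 1)
#5 stroke→R1  (0-jn J1 has e-setter on 0)

#0 →J1
#1 →J2
#2 →Sf1
#3 →I1
#4 →J3
#5 →R1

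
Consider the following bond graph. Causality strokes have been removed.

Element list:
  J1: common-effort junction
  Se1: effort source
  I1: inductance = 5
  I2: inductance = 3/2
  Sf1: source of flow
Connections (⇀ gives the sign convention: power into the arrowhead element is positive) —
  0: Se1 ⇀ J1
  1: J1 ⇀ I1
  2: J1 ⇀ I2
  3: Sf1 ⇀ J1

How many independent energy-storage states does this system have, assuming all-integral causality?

β0 |J1  (Se1: effort source, stroke at far end)
β3 |Sf1  (source Sf1 imposes f)
β1 |I1  (J1: bond 0 brought effort, rest push out)
β2 |I2  (J1: bond 0 brought effort, rest push out)

2  (I1, I2 all integral)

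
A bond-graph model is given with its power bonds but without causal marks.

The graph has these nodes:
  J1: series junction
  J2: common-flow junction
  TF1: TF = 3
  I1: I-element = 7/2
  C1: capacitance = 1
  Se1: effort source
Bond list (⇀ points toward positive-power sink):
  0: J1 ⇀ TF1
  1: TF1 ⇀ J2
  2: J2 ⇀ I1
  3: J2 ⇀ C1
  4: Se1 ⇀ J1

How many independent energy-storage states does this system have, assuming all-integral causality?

2  (C1, I1 all integral)

bond 4 stroke→J1  (source Se1 imposes e)
bond 0 stroke→TF1  (closing 1-jn rule on J1)
bond 1 stroke→J2  (TF1: transformer flips bond 0)
bond 2 stroke→I1  (prefer integral on I1)
bond 3 stroke→J2  (J2 flow already set via bond 2)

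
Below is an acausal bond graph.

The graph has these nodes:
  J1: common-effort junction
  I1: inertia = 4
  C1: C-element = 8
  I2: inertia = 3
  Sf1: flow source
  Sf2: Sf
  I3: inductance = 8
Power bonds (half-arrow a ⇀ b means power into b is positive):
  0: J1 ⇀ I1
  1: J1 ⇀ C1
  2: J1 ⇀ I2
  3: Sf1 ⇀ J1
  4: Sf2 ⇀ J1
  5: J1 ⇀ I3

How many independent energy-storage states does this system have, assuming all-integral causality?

bond 3 →Sf1  (Sf1 (Sf) sets flow on bond)
bond 4 →Sf2  (Sf2: flow source, stroke at near end)
bond 0 →I1  (I1 outputs flow p/I1)
bond 1 →J1  (prefer integral on C1)
bond 2 →I2  (J1 effort already set via bond 1)
bond 5 →I3  (J1 effort already set via bond 1)

4  (C1, I1, I2, I3 all integral)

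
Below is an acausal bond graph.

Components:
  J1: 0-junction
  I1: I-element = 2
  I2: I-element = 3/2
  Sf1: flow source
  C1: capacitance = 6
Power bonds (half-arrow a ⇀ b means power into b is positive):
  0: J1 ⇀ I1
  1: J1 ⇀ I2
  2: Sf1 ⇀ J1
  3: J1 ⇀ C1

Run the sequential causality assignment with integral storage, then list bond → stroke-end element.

#0 |I1
#1 |I2
#2 |Sf1
#3 |J1

bond 2 |Sf1  (source Sf1 imposes f)
bond 0 |I1  (I1 integral (f out))
bond 1 |I2  (I2: I, integral causality)
bond 3 |J1  (J1 needs exactly one e-in)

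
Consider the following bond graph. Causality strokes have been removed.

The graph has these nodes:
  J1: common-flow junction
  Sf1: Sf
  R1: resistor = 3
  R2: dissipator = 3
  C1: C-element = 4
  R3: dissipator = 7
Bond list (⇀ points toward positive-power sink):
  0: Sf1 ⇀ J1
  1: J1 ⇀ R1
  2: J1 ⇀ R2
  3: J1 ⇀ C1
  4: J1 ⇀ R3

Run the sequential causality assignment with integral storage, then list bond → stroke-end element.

β0 →Sf1  (Sf1 (Sf) sets flow on bond)
β1 →J1  (1-jn J1 has f-setter on 0)
β2 →J1  (J1: bond 0 brought flow, rest push out)
β3 →J1  (common-f at J1 fixed by 0)
β4 →J1  (J1 flow already set via bond 0)

#0 |Sf1
#1 |J1
#2 |J1
#3 |J1
#4 |J1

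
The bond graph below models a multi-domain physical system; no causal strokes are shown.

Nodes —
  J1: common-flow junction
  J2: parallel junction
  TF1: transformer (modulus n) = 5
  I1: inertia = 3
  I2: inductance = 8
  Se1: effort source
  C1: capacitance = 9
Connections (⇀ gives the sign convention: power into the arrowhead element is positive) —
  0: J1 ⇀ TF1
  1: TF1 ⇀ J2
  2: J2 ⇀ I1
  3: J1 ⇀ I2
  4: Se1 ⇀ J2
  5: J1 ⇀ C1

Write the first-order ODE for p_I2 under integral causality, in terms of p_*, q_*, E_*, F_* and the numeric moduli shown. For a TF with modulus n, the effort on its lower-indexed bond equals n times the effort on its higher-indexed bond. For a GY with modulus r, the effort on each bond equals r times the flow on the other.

#4 |J2  (Se1 fixes effort; stroke away)
#1 |TF1  (J2: bond 4 brought effort, rest push out)
#2 |I1  (0-jn J2 has e-setter on 4)
#0 |J1  (TF1 one-in-one-out from 1)
#3 |I2  (I2: I, integral causality)
#5 |J1  (J1 flow already set via bond 3)

dp_I2/dt = -5*E_Se1 - q_C1/9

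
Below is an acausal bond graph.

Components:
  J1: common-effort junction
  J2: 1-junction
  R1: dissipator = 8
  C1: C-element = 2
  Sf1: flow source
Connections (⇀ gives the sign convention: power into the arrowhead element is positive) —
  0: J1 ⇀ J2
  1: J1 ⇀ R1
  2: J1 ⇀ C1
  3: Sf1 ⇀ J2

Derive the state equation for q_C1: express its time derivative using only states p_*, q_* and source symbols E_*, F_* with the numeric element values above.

dq_C1/dt = -F_Sf1 - q_C1/16

#3 →Sf1  (source Sf1 imposes f)
#0 →J2  (common-f at J2 fixed by 3)
#2 →J1  (C1 outputs effort q/C1)
#1 →R1  (common-e at J1 fixed by 2)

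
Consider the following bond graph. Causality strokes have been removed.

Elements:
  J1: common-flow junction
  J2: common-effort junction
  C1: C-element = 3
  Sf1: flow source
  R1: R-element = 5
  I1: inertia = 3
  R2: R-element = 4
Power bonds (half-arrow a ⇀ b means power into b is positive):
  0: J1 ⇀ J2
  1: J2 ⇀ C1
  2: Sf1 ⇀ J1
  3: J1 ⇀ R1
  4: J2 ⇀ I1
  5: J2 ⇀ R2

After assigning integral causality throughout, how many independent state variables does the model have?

β2 stroke at Sf1  (Sf1: flow source, stroke at near end)
β0 stroke at J1  (J1: bond 2 brought flow, rest push out)
β3 stroke at J1  (1-jn J1 has f-setter on 2)
β1 stroke at J2  (C1: C, integral causality)
β4 stroke at I1  (0-jn J2 has e-setter on 1)
β5 stroke at R2  (J2 effort already set via bond 1)

2  (C1, I1 all integral)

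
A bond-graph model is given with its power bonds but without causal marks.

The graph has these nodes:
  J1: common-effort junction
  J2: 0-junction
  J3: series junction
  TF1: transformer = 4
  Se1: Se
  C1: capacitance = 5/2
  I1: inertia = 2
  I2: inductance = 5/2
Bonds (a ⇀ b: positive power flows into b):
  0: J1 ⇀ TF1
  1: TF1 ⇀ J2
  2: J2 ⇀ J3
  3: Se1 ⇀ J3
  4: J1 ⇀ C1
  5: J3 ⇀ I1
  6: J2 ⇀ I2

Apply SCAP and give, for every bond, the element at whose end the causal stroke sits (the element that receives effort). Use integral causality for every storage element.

β0 stroke at TF1
β1 stroke at J2
β2 stroke at J3
β3 stroke at J3
β4 stroke at J1
β5 stroke at I1
β6 stroke at I2

b3 →J3  (Se1 (Se) sets effort on bond)
b4 →J1  (C1: C, integral causality)
b0 →TF1  (J1: bond 4 brought effort, rest push out)
b1 →J2  (TF1: transformer flips bond 0)
b2 →J3  (J2 effort already set via bond 1)
b6 →I2  (J2: bond 1 brought effort, rest push out)
b5 →I1  (J3: last free bond brings flow in)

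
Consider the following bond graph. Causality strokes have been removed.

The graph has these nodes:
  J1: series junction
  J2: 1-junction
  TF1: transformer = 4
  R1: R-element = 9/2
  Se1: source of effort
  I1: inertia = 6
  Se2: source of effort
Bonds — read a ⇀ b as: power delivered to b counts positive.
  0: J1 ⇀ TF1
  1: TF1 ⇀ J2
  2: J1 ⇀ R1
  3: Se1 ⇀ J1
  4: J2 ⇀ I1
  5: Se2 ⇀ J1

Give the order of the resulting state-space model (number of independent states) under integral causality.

bond 3 stroke at J1  (Se1 fixes effort; stroke away)
bond 5 stroke at J1  (Se2 (Se) sets effort on bond)
bond 4 stroke at I1  (prefer integral on I1)
bond 1 stroke at J2  (1-jn J2 has f-setter on 4)
bond 0 stroke at TF1  (TF TF1: opposite of bond 1)
bond 2 stroke at J1  (common-f at J1 fixed by 0)

1  (I1 all integral)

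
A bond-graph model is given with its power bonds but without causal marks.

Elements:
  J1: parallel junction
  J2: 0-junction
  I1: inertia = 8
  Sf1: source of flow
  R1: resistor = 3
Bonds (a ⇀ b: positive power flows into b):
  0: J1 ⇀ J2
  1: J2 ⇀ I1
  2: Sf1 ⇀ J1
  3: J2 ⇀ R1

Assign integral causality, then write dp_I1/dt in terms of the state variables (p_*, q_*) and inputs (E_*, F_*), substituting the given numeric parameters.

dp_I1/dt = 3*F_Sf1 - 3*p_I1/8

#2 stroke at Sf1  (Sf1: flow source, stroke at near end)
#0 stroke at J1  (J1: last free bond brings effort in)
#1 stroke at I1  (I1 integral (f out))
#3 stroke at J2  (only one effort-in slot at J2)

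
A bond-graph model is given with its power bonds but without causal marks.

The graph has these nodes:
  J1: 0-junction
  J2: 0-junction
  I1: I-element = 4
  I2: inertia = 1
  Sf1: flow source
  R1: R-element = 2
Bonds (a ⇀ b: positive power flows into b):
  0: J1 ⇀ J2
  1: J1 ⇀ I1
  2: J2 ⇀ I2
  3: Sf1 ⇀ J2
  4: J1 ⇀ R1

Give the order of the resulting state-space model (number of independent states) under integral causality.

b3 stroke→Sf1  (Sf1 (Sf) sets flow on bond)
b1 stroke→I1  (I1 outputs flow p/I1)
b2 stroke→I2  (I2: I, integral causality)
b0 stroke→J2  (only one effort-in slot at J2)
b4 stroke→J1  (closing 0-jn rule on J1)

2  (I1, I2 all integral)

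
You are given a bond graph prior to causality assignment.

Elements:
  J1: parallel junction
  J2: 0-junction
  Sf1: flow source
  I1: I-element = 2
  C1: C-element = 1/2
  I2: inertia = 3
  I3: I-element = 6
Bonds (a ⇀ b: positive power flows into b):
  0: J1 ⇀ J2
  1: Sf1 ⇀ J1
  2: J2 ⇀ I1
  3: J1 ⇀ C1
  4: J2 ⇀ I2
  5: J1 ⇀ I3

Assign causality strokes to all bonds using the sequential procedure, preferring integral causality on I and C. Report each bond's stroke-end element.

#0 |J2
#1 |Sf1
#2 |I1
#3 |J1
#4 |I2
#5 |I3

β1 |Sf1  (source Sf1 imposes f)
β2 |I1  (prefer integral on I1)
β3 |J1  (prefer integral on C1)
β0 |J2  (0-jn J1 has e-setter on 3)
β5 |I3  (J1 effort already set via bond 3)
β4 |I2  (J2: bond 0 brought effort, rest push out)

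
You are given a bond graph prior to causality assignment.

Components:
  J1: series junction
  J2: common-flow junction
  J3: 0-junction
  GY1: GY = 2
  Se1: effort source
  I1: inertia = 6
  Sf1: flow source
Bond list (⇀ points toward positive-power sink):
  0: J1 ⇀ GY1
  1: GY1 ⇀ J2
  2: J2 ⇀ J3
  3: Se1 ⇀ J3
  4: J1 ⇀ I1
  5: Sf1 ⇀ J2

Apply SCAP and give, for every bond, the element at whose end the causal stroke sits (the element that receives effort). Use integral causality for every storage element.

b3 |J3  (Se1: effort source, stroke at far end)
b5 |Sf1  (source Sf1 imposes f)
b1 |J2  (common-f at J2 fixed by 5)
b2 |J2  (J2 flow already set via bond 5)
b0 |J1  (through GY1, causality inverts; strokes same side of GY1)
b4 |I1  (J1 needs exactly one f-in)

β0 →J1
β1 →J2
β2 →J2
β3 →J3
β4 →I1
β5 →Sf1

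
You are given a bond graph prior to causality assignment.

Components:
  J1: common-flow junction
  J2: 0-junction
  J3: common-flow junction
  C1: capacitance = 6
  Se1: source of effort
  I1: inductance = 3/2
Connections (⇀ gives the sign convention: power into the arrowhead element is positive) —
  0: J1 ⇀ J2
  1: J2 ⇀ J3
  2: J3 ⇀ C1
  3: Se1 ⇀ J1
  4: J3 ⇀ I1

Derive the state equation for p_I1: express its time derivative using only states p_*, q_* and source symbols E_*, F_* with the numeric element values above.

b3 stroke→J1  (Se1 (Se) sets effort on bond)
b0 stroke→J2  (only one flow-in slot at J1)
b1 stroke→J3  (0-jn J2 has e-setter on 0)
b2 stroke→J3  (C1: C, integral causality)
b4 stroke→I1  (J3: last free bond brings flow in)

dp_I1/dt = E_Se1 - q_C1/6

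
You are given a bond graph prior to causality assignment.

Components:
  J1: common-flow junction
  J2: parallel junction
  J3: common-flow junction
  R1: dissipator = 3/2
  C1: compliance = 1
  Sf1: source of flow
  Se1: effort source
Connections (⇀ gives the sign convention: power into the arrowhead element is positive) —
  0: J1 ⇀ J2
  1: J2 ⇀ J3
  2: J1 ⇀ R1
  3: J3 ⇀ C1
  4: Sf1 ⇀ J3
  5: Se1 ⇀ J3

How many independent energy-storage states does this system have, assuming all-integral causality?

1  (C1 all integral)

β4 stroke at Sf1  (source Sf1 imposes f)
β5 stroke at J3  (Se1 (Se) sets effort on bond)
β1 stroke at J3  (1-jn J3 has f-setter on 4)
β3 stroke at J3  (J3: bond 4 brought flow, rest push out)
β0 stroke at J2  (J2 needs exactly one e-in)
β2 stroke at J1  (J1 flow already set via bond 0)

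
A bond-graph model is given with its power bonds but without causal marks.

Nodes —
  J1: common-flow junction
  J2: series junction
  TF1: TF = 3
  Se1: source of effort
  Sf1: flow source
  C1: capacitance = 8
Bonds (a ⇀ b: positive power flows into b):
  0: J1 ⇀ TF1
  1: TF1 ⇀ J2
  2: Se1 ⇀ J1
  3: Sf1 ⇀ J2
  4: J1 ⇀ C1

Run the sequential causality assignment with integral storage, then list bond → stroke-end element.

b0 stroke→TF1
b1 stroke→J2
b2 stroke→J1
b3 stroke→Sf1
b4 stroke→J1

bond 2 →J1  (Se1 fixes effort; stroke away)
bond 3 →Sf1  (Sf1: flow source, stroke at near end)
bond 1 →J2  (J2 flow already set via bond 3)
bond 0 →TF1  (TF1 one-in-one-out from 1)
bond 4 →J1  (common-f at J1 fixed by 0)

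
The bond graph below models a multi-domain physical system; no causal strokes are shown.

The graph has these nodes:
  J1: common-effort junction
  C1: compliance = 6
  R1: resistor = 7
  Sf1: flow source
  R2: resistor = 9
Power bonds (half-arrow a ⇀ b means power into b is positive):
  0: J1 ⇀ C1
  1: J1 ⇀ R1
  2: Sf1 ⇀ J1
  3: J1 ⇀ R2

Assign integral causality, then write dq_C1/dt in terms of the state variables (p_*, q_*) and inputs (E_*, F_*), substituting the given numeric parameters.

dq_C1/dt = F_Sf1 - 8*q_C1/189

b2 stroke at Sf1  (Sf1 fixes flow; stroke at Sf1)
b0 stroke at J1  (prefer integral on C1)
b1 stroke at R1  (common-e at J1 fixed by 0)
b3 stroke at R2  (J1: bond 0 brought effort, rest push out)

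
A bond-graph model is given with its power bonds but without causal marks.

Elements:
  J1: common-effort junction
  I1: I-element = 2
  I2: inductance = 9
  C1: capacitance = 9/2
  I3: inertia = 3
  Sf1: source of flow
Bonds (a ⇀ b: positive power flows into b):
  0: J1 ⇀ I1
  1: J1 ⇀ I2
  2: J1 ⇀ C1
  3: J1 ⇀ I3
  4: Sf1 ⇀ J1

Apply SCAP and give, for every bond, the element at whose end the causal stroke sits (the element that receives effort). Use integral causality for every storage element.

b0 stroke→I1
b1 stroke→I2
b2 stroke→J1
b3 stroke→I3
b4 stroke→Sf1

b4 →Sf1  (Sf1 (Sf) sets flow on bond)
b0 →I1  (I1 outputs flow p/I1)
b1 →I2  (I2 outputs flow p/I2)
b2 →J1  (C1 integral (e out))
b3 →I3  (J1 effort already set via bond 2)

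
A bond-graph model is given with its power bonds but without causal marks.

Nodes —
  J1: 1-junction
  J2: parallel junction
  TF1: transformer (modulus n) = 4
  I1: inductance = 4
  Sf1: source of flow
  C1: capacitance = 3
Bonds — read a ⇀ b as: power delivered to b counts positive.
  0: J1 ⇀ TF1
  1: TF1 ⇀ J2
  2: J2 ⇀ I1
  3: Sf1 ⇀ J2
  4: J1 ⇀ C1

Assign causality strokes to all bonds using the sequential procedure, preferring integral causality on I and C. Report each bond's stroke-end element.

#3 stroke→Sf1  (Sf1 (Sf) sets flow on bond)
#2 stroke→I1  (prefer integral on I1)
#1 stroke→J2  (J2 needs exactly one e-in)
#0 stroke→TF1  (TF TF1: opposite of bond 1)
#4 stroke→J1  (1-jn J1 has f-setter on 0)

bond 0 |TF1
bond 1 |J2
bond 2 |I1
bond 3 |Sf1
bond 4 |J1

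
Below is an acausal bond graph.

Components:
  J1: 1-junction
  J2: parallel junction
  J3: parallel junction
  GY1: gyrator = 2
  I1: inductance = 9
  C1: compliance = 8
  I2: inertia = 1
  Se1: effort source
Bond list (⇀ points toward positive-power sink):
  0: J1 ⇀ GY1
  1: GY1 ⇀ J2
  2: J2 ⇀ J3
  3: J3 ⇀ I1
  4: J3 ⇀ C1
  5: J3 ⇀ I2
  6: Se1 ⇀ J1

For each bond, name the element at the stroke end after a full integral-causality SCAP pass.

b0 |GY1
b1 |GY1
b2 |J2
b3 |I1
b4 |J3
b5 |I2
b6 |J1

bond 6 →J1  (source Se1 imposes e)
bond 0 →GY1  (closing 1-jn rule on J1)
bond 1 →GY1  (GY1 both-in/both-out from 0)
bond 2 →J2  (J2 needs exactly one e-in)
bond 3 →I1  (I1 integral (f out))
bond 4 →J3  (C1 outputs effort q/C1)
bond 5 →I2  (common-e at J3 fixed by 4)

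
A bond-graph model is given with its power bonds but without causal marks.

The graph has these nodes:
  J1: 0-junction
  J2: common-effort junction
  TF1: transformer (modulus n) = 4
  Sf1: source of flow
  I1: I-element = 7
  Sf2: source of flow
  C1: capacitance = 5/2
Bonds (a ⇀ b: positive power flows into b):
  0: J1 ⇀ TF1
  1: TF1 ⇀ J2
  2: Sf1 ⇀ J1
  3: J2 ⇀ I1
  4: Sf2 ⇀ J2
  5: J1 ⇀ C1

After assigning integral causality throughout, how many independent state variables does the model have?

#2 stroke→Sf1  (source Sf1 imposes f)
#4 stroke→Sf2  (Sf2 (Sf) sets flow on bond)
#3 stroke→I1  (I1 outputs flow p/I1)
#1 stroke→J2  (J2: last free bond brings effort in)
#0 stroke→TF1  (through TF1, causality passes straight; one stroke at TF1)
#5 stroke→J1  (only one effort-in slot at J1)

2  (C1, I1 all integral)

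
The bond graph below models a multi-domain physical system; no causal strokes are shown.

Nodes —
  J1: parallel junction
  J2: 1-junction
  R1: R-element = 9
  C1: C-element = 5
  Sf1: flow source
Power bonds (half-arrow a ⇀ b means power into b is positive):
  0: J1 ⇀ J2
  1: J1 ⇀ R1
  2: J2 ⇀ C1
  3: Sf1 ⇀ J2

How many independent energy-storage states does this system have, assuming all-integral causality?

1  (C1 all integral)

bond 3 |Sf1  (source Sf1 imposes f)
bond 0 |J2  (J2: bond 3 brought flow, rest push out)
bond 2 |J2  (J2: bond 3 brought flow, rest push out)
bond 1 |J1  (J1 needs exactly one e-in)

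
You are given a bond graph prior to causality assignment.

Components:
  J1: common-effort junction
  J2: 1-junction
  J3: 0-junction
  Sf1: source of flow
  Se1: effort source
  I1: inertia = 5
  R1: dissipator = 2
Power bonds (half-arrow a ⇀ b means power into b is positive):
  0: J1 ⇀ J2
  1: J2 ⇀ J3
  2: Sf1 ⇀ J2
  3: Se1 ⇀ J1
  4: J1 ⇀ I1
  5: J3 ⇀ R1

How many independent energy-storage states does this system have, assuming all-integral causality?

1  (I1 all integral)

β2 stroke→Sf1  (Sf1: flow source, stroke at near end)
β3 stroke→J1  (Se1: effort source, stroke at far end)
β0 stroke→J2  (J1 effort already set via bond 3)
β4 stroke→I1  (J1: bond 3 brought effort, rest push out)
β1 stroke→J2  (common-f at J2 fixed by 2)
β5 stroke→J3  (J3 needs exactly one e-in)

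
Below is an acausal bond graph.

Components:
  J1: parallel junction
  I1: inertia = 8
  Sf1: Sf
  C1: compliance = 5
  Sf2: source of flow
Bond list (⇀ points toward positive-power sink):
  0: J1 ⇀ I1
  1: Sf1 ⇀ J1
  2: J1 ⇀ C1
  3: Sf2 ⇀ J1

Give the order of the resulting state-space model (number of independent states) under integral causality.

2  (C1, I1 all integral)

#1 stroke at Sf1  (Sf1 fixes flow; stroke at Sf1)
#3 stroke at Sf2  (Sf2 (Sf) sets flow on bond)
#0 stroke at I1  (prefer integral on I1)
#2 stroke at J1  (closing 0-jn rule on J1)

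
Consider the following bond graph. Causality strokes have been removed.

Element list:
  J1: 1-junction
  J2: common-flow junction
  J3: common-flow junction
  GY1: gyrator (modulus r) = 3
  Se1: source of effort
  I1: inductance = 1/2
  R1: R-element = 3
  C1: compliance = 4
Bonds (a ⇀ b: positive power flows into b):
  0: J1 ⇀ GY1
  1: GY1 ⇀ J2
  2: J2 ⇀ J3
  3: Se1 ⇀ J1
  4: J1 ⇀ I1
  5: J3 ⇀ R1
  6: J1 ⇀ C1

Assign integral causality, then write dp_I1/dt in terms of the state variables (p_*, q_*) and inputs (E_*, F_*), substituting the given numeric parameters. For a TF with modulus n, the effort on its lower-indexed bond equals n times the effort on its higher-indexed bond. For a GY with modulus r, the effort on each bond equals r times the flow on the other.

dp_I1/dt = E_Se1 - 6*p_I1 - q_C1/4

β3 |J1  (Se1 (Se) sets effort on bond)
β4 |I1  (I1 outputs flow p/I1)
β0 |J1  (J1: bond 4 brought flow, rest push out)
β6 |J1  (J1: bond 4 brought flow, rest push out)
β1 |J2  (GY GY1: same side as bond 0)
β2 |J3  (only one flow-in slot at J2)
β5 |R1  (J3: last free bond brings flow in)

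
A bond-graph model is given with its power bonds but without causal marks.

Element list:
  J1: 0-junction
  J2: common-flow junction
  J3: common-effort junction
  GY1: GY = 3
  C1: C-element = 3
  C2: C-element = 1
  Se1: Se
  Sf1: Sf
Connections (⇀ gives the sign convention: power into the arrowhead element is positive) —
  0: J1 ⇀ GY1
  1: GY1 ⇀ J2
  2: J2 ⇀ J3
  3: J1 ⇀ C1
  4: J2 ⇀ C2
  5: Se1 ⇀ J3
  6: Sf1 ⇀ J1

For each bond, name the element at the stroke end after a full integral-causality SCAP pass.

b0 |GY1
b1 |GY1
b2 |J2
b3 |J1
b4 |J2
b5 |J3
b6 |Sf1

#5 stroke at J3  (Se1 (Se) sets effort on bond)
#6 stroke at Sf1  (source Sf1 imposes f)
#2 stroke at J2  (0-jn J3 has e-setter on 5)
#3 stroke at J1  (C1 integral (e out))
#0 stroke at GY1  (common-e at J1 fixed by 3)
#1 stroke at GY1  (GY1: gyrator matches bond 0)
#4 stroke at J2  (J2: bond 1 brought flow, rest push out)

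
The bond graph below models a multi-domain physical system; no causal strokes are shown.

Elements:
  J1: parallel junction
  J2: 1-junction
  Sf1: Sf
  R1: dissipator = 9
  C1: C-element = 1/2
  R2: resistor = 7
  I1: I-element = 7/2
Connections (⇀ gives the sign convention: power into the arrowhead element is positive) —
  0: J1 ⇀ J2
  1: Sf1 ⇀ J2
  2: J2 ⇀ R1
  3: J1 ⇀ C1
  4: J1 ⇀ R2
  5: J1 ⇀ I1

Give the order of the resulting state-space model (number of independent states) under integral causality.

2  (C1, I1 all integral)

bond 1 stroke→Sf1  (Sf1: flow source, stroke at near end)
bond 0 stroke→J2  (common-f at J2 fixed by 1)
bond 2 stroke→J2  (1-jn J2 has f-setter on 1)
bond 3 stroke→J1  (C1 integral (e out))
bond 4 stroke→R2  (J1: bond 3 brought effort, rest push out)
bond 5 stroke→I1  (common-e at J1 fixed by 3)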